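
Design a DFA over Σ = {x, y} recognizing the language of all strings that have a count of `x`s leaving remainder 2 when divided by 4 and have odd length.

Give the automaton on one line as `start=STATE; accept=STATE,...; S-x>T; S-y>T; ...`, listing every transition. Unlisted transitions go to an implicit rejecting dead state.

start=A; accept=G; A-x>B; A-y>C; B-x>D; B-y>E; C-x>E; C-y>A; D-x>F; D-y>G; E-x>G; E-y>B; F-x>A; F-y>H; G-x>H; G-y>D; H-x>C; H-y>F

Run two small machines in parallel and take their product. The first has 4 states tracking the count of `x`s modulo 4; the second has 2 states tracking the input length modulo 2. A product state is a pair (one from each), accepting exactly when both do.
       x  y 
>  A   B  C 
   B   D  E 
   C   E  A 
   D   F  G 
   E   G  B 
   F   A  H 
 * G   H  D 
   H   C  F 
(> = start, * = accepting)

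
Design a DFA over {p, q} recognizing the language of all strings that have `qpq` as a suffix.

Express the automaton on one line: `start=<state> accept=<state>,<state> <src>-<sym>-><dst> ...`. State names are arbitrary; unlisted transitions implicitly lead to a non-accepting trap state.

start=A accept=D A-p->A A-q->B B-p->C B-q->B C-p->A C-q->D D-p->C D-q->B

Remember how much of `qpq` the current input suffix matches. State A means no match yet; B means the last symbol is `q`; C means the last 2 symbols are `qp`; D means the last 3 symbols are `qpq`. Only D accepts. On a mismatch, fall back to the longest proper suffix that is still a prefix of `qpq`.
4 states suffice.
       p  q 
>  A   A  B 
   B   C  B 
   C   A  D 
 * D   C  B 
(> = start, * = accepting)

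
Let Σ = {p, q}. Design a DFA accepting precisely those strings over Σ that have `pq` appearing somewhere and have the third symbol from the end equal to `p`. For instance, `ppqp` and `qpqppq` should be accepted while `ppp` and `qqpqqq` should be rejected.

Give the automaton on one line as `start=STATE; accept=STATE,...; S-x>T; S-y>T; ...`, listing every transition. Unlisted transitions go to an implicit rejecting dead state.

start=A; accept=I,J,K,S; A-p>B; A-q>C; B-p>D; B-q>E; C-p>F; C-q>G; D-p>H; D-q>I; E-p>J; E-q>K; F-p>L; F-q>M; G-p>N; G-q>O; H-p>H; H-q>I; I-p>J; I-q>K; J-p>P; J-q>M; K-p>Q; K-q>R; L-p>H; L-q>I; M-p>J; M-q>K; N-p>L; N-q>M; O-p>N; O-q>O; P-p>S; P-q>I; Q-p>P; Q-q>M; R-p>Q; R-q>R; S-p>S; S-q>I

Build one automaton per condition and run them in lockstep. The first has 3 states tracking whether and how much of `pq` has been seen; the second has 15 states tracking the last 3 symbols read. A product state is a pair (one from each), accepting exactly when both do.
19 states suffice.
       p  q 
>  A   B  C 
   B   D  E 
   C   F  G 
   D   H  I 
   E   J  K 
   F   L  M 
   G   N  O 
   H   H  I 
 * I   J  K 
 * J   P  M 
 * K   Q  R 
   L   H  I 
   M   J  K 
   N   L  M 
   O   N  O 
   P   S  I 
   Q   P  M 
   R   Q  R 
 * S   S  I 
(> = start, * = accepting)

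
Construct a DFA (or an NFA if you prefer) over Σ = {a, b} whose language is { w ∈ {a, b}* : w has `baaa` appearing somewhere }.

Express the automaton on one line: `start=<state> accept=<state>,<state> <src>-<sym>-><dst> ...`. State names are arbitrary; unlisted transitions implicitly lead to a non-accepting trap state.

States q0..q3 record the length of the longest prefix of `baaa` that matches the current input suffix. Reaching q4 means `baaa` has been seen, and we stay there forever. Accept from q4.
With 5 states:
        a   b  
>  q0   q0  q1 
   q1   q2  q1 
   q2   q3  q1 
   q3   q4  q1 
 * q4   q4  q4 
(> = start, * = accepting)

start=q0 accept=q4 q0-a->q0 q0-b->q1 q1-a->q2 q1-b->q1 q2-a->q3 q2-b->q1 q3-a->q4 q3-b->q1 q4-a->q4 q4-b->q4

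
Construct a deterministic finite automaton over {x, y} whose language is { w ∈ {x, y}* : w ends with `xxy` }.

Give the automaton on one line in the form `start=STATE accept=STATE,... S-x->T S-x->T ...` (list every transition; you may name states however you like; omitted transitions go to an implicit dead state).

Remember how much of `xxy` the current input suffix matches. State s0 means no match yet; s1 means the last symbol is `x`; s2 means the last 2 symbols are `xx`; s3 means the last 3 symbols are `xxy`. Only s3 accepts. On a mismatch, fall back to the longest proper suffix that is still a prefix of `xxy`.
        x   y  
>  s0   s1  s0 
   s1   s2  s0 
   s2   s2  s3 
 * s3   s1  s0 
(> = start, * = accepting)

start=s0 accept=s3 s0-x->s1 s0-y->s0 s1-x->s2 s1-y->s0 s2-x->s2 s2-y->s3 s3-x->s1 s3-y->s0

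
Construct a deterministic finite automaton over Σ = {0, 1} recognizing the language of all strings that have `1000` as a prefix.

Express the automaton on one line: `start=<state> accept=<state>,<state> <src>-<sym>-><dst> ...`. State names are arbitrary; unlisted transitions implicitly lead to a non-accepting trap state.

Check the first 4 symbols one by one: A through D record how many have matched `1000` so far; any wrong symbol goes to the dead state F. After all 4 match we enter the accepting sink E.
With 6 states:
       0  1 
>  A   F  B 
   B   C  F 
   C   D  F 
   D   E  F 
 * E   E  E 
   F   F  F 
(> = start, * = accepting)

start=A accept=E A-0->F A-1->B B-0->C B-1->F C-0->D C-1->F D-0->E D-1->F E-0->E E-1->E F-0->F F-1->F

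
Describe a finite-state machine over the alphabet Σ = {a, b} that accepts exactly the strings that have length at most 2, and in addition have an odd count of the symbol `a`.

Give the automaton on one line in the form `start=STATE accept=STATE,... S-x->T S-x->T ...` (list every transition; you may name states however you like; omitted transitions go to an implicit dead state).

Build one automaton per condition and run them in lockstep. One (4 states) tracks the input length, saturating at 3; the other (2 states) tracks the count of `a`s modulo 2. Each combined state is a pair, one component from each; accept when both components accept.
A 7-state machine:
        a   b  
>  q0   q1  q2 
 * q1   q3  q4 
   q2   q4  q3 
   q3   q5  q6 
 * q4   q6  q5 
   q5   q6  q5 
   q6   q5  q6 
(> = start, * = accepting)

start=q0 accept=q1,q4 q0-a->q1 q0-b->q2 q1-a->q3 q1-b->q4 q2-a->q4 q2-b->q3 q3-a->q5 q3-b->q6 q4-a->q6 q4-b->q5 q5-a->q6 q5-b->q5 q6-a->q5 q6-b->q6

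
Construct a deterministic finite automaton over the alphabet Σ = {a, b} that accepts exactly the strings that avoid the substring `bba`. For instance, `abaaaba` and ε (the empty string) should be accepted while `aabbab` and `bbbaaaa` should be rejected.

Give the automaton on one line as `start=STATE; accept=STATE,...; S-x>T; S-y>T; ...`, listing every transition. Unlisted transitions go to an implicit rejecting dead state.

start=S0; accept=S0,S1,S2; S0-a>S0; S0-b>S1; S1-a>S0; S1-b>S2; S2-a>S3; S2-b>S2; S3-a>S3; S3-b>S3

This is the complement of 'contains `bba`'. Use the same substring-matching states — S0 through S3 holding how much of `bba` has just been matched — but flip the accepting set: everything except the trap S3 accepts.
        a   b  
>* S0   S0  S1 
 * S1   S0  S2 
 * S2   S3  S2 
   S3   S3  S3 
(> = start, * = accepting)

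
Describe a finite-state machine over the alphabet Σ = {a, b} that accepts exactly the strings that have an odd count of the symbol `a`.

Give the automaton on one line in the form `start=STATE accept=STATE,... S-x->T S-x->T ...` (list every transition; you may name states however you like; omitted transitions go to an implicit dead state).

start=S0 accept=S1 S0-a->S1 S0-b->S0 S1-a->S0 S1-b->S1

The only thing that matters is how many `a`s have appeared, reduced mod 2. Use one state per residue: S0 for 0, …, S1 for 1. Reading `a` moves to the next residue; anything else stays put. S1 is accepting.
2 states suffice.
        a   b  
>  S0   S1  S0 
 * S1   S0  S1 
(> = start, * = accepting)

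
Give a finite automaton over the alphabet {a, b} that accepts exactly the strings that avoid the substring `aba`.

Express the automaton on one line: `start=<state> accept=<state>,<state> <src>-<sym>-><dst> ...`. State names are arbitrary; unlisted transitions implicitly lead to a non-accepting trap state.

Track partial matches of the forbidden pattern `aba`. State S3 is a dead state reached once `aba` has occurred; every other state accepts. S0 means no part of `aba` is currently matched.
A 4-state machine:
        a   b  
>* S0   S1  S0 
 * S1   S1  S2 
 * S2   S3  S0 
   S3   S3  S3 
(> = start, * = accepting)

start=S0 accept=S0,S1,S2 S0-a->S1 S0-b->S0 S1-a->S1 S1-b->S2 S2-a->S3 S2-b->S0 S3-a->S3 S3-b->S3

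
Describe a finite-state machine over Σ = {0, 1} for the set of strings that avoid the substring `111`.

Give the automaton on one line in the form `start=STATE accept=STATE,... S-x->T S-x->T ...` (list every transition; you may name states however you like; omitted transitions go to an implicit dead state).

This is the complement of 'contains `111`'. Use the same substring-matching states — q0 through q3 holding how much of `111` has just been matched — but flip the accepting set: everything except the trap q3 accepts.
        0   1  
>* q0   q0  q1 
 * q1   q0  q2 
 * q2   q0  q3 
   q3   q3  q3 
(> = start, * = accepting)

start=q0 accept=q0,q1,q2 q0-0->q0 q0-1->q1 q1-0->q0 q1-1->q2 q2-0->q0 q2-1->q3 q3-0->q3 q3-1->q3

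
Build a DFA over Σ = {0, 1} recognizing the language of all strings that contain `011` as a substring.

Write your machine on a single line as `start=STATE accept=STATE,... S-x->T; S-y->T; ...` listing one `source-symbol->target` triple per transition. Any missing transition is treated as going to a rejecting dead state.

Track how much of `011` has been matched so far: state q0 is no progress, q3 is the absorbing accept state reached once `011` has occurred. Intermediate states record partial matches; on a mismatch, fall back to the longest reusable overlap.
A 4-state machine:
        0   1  
>  q0   q1  q0 
   q1   q1  q2 
   q2   q1  q3 
 * q3   q3  q3 
(> = start, * = accepting)

start=q0; accept=q3; q0-0->q1; q0-1->q0; q1-0->q1; q1-1->q2; q2-0->q1; q2-1->q3; q3-0->q3; q3-1->q3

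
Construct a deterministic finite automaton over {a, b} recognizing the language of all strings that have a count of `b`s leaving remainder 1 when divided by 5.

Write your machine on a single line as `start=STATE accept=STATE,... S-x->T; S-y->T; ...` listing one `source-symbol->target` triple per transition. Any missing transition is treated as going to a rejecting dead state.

The only thing that matters is how many `b`s have appeared, reduced mod 5. Use one state per residue: q0 for 0, …, q4 for 4. Reading `b` moves to the next residue; anything else stays put. q1 is accepting.
        a   b  
>  q0   q0  q1 
 * q1   q1  q2 
   q2   q2  q3 
   q3   q3  q4 
   q4   q4  q0 
(> = start, * = accepting)

start=q0; accept=q1; q0-a->q0; q0-b->q1; q1-a->q1; q1-b->q2; q2-a->q2; q2-b->q3; q3-a->q3; q3-b->q4; q4-a->q4; q4-b->q0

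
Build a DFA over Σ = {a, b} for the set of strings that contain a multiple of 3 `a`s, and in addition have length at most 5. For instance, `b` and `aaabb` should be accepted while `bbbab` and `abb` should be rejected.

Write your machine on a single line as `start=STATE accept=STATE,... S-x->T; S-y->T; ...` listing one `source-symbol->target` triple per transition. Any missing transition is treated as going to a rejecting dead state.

start=s0; accept=s0,s2,s5,s6,s10,s14; s0-a->s1; s0-b->s2; s1-a->s3; s1-b->s4; s2-a->s4; s2-b->s5; s3-a->s6; s3-b->s7; s4-a->s7; s4-b->s8; s5-a->s8; s5-b->s6; s6-a->s9; s6-b->s10; s7-a->s10; s7-b->s11; s8-a->s11; s8-b->s9; s9-a->s12; s9-b->s13; s10-a->s13; s10-b->s14; s11-a->s14; s11-b->s12; s12-a->s15; s12-b->s16; s13-a->s16; s13-b->s17; s14-a->s17; s14-b->s15; s15-a->s17; s15-b->s15; s16-a->s15; s16-b->s16; s17-a->s16; s17-b->s17

Run two small machines in parallel and take their product. The first has 3 states tracking the count of `a`s modulo 3; the second has 7 states tracking the input length, saturating at 6. A product state is a pair (one from each), accepting exactly when both do.
          a    b  
>* s0     s1   s2 
   s1     s3   s4 
 * s2     s4   s5 
   s3     s6   s7 
   s4     s7   s8 
 * s5     s8   s6 
 * s6     s9  s10 
   s7    s10  s11 
   s8    s11   s9 
   s9    s12  s13 
 * s10   s13  s14 
   s11   s14  s12 
   s12   s15  s16 
   s13   s16  s17 
 * s14   s17  s15 
   s15   s17  s15 
   s16   s15  s16 
   s17   s16  s17 
(> = start, * = accepting)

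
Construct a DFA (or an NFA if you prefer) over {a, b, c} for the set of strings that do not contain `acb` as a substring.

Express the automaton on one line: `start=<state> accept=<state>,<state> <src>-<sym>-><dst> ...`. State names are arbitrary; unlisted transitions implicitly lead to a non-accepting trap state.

start=S0 accept=S0,S1,S2 S0-a->S1 S0-b->S0 S0-c->S0 S1-a->S1 S1-b->S0 S1-c->S2 S2-a->S1 S2-b->S3 S2-c->S0 S3-a->S3 S3-b->S3 S3-c->S3

Track partial matches of the forbidden pattern `acb`. State S3 is a dead state reached once `acb` has occurred; every other state accepts. S0 means no part of `acb` is currently matched.
A 4-state machine:
        a   b   c  
>* S0   S1  S0  S0 
 * S1   S1  S0  S2 
 * S2   S1  S3  S0 
   S3   S3  S3  S3 
(> = start, * = accepting)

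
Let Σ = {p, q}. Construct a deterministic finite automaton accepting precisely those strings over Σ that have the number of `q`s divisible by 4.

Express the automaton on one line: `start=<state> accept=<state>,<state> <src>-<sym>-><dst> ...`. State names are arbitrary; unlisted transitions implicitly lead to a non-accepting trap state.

start=A accept=A A-p->A A-q->B B-p->B B-q->C C-p->C C-q->D D-p->D D-q->A

Keep the running count of `q`s modulo 4: each `q` advances along the cycle A → B → C → D → A while other symbols loop. Accept at A.
With 4 states:
       p  q 
>* A   A  B 
   B   B  C 
   C   C  D 
   D   D  A 
(> = start, * = accepting)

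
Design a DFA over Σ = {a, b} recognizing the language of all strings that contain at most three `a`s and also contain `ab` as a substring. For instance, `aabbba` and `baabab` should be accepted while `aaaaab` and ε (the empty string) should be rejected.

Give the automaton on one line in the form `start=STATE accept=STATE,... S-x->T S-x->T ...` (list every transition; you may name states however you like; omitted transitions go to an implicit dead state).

Run two small machines in parallel and take their product. The first has 5 states tracking the count of `a`s, saturating at 4; the second has 3 states tracking whether and how much of `ab` has been seen. A product state is a pair (one from each), accepting exactly when both do.
        a   b  
>  s0   s1  s0 
   s1   s2  s3 
   s2   s4  s5 
 * s3   s5  s3 
   s4   s6  s7 
 * s5   s7  s5 
   s6   s6  s8 
 * s7   s8  s7 
   s8   s8  s8 
(> = start, * = accepting)

start=s0 accept=s3,s5,s7 s0-a->s1 s0-b->s0 s1-a->s2 s1-b->s3 s2-a->s4 s2-b->s5 s3-a->s5 s3-b->s3 s4-a->s6 s4-b->s7 s5-a->s7 s5-b->s5 s6-a->s6 s6-b->s8 s7-a->s8 s7-b->s7 s8-a->s8 s8-b->s8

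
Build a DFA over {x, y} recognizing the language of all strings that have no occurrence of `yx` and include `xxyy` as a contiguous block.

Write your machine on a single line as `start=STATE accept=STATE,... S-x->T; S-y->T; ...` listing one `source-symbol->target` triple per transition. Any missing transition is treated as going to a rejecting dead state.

Run two small machines in parallel and take their product. One (3 states) tracks partial matches of the forbidden pattern `yx`; the other (5 states) tracks whether and how much of `xxyy` has been seen. Each combined state is a pair, one component from each; accept when both components accept. Equivalent product states are then merged.
With 6 states:
        x   y  
>  s0   s1  s2 
   s1   s3  s2 
   s2   s2  s2 
   s3   s3  s4 
   s4   s2  s5 
 * s5   s2  s5 
(> = start, * = accepting)

start=s0; accept=s5; s0-x->s1; s0-y->s2; s1-x->s3; s1-y->s2; s2-x->s2; s2-y->s2; s3-x->s3; s3-y->s4; s4-x->s2; s4-y->s5; s5-x->s2; s5-y->s5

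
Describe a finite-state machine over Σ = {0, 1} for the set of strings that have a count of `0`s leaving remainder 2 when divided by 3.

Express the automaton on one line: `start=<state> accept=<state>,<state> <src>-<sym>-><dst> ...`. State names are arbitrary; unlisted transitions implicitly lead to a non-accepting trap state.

start=s0 accept=s2 s0-0->s1 s0-1->s0 s1-0->s2 s1-1->s1 s2-0->s0 s2-1->s2

The only thing that matters is how many `0`s have appeared, reduced mod 3. Use one state per residue: s0 for 0, …, s2 for 2. Reading `0` moves to the next residue; anything else stays put. s2 is accepting.
        0   1  
>  s0   s1  s0 
   s1   s2  s1 
 * s2   s0  s2 
(> = start, * = accepting)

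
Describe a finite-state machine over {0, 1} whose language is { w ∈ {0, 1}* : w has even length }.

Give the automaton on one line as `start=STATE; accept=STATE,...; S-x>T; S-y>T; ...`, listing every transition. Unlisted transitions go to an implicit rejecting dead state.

start=q0; accept=q0; q0-0>q1; q0-1>q1; q1-0>q0; q1-1>q0

Count input length modulo 2: every symbol advances one step around the cycle q0 → q1 → q0. Accept at q0.
A 2-state machine:
        0   1  
>* q0   q1  q1 
   q1   q0  q0 
(> = start, * = accepting)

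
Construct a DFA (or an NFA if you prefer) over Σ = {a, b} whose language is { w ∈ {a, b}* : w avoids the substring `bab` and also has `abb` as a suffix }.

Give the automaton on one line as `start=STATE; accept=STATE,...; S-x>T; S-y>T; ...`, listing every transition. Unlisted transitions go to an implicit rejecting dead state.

start=q0; accept=q5; q0-a>q1; q0-b>q2; q1-a>q1; q1-b>q3; q2-a>q4; q2-b>q2; q3-a>q4; q3-b>q5; q4-a>q1; q4-b>q6; q5-a>q4; q5-b>q2; q6-a>q6; q6-b>q6

Run two small machines in parallel and take their product. One (4 states) tracks partial matches of the forbidden pattern `bab`; the other (4 states) tracks how much of the suffix `abb` has currently been matched. Each combined state is a pair, one component from each; accept when both components accept. Minimizing collapses redundant product states.
7 states suffice.
        a   b  
>  q0   q1  q2 
   q1   q1  q3 
   q2   q4  q2 
   q3   q4  q5 
   q4   q1  q6 
 * q5   q4  q2 
   q6   q6  q6 
(> = start, * = accepting)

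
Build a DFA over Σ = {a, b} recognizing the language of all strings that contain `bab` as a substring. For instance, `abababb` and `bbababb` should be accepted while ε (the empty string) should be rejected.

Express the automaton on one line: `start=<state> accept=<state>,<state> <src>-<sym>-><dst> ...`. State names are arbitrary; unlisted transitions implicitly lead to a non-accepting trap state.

start=q0 accept=q3 q0-a->q0 q0-b->q1 q1-a->q2 q1-b->q1 q2-a->q0 q2-b->q3 q3-a->q3 q3-b->q3

States q0..q2 record the length of the longest prefix of `bab` that matches the current input suffix. Reaching q3 means `bab` has been seen, and we stay there forever. Accept from q3.
With 4 states:
        a   b  
>  q0   q0  q1 
   q1   q2  q1 
   q2   q0  q3 
 * q3   q3  q3 
(> = start, * = accepting)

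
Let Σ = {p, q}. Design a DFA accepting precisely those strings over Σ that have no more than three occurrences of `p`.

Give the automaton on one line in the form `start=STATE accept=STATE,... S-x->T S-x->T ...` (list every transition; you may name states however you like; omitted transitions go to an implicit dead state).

start=A accept=A,B,C,D A-p->B A-q->A B-p->C B-q->B C-p->D C-q->C D-p->E D-q->D E-p->E E-q->E

Only the number of `p`s matters, and only up to 4. Make a chain A → B → C → D → E advanced by each `p` (with E absorbing); every other symbol self-loops. The accepting set is {A, B, C, D}.
A 5-state machine:
       p  q 
>* A   B  A 
 * B   C  B 
 * C   D  C 
 * D   E  D 
   E   E  E 
(> = start, * = accepting)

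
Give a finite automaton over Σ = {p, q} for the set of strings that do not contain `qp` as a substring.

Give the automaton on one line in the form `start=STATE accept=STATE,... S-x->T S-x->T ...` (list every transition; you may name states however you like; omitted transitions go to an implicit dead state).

start=A accept=A,B A-p->A A-q->B B-p->C B-q->B C-p->C C-q->C

Track partial matches of the forbidden pattern `qp`. State C is a dead state reached once `qp` has occurred; every other state accepts. A means no part of `qp` is currently matched.
3 states suffice.
       p  q 
>* A   A  B 
 * B   C  B 
   C   C  C 
(> = start, * = accepting)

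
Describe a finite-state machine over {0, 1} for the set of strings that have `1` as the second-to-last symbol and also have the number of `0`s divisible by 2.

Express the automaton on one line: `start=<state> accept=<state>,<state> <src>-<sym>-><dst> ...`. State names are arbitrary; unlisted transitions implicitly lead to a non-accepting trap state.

start=S0 accept=S4,S5 S0-0->S1 S0-1->S2 S1-0->S0 S1-1->S3 S2-0->S1 S2-1->S4 S3-0->S5 S3-1->S3 S4-0->S1 S4-1->S4 S5-0->S1 S5-1->S2

Run two small machines in parallel and take their product. One (7 states) tracks the last 2 symbols read; the other (2 states) tracks the count of `0`s modulo 2. Each combined state is a pair, one component from each; accept when both components accept. After merging equivalent states the machine shrinks.
With 6 states:
        0   1  
>  S0   S1  S2 
   S1   S0  S3 
   S2   S1  S4 
   S3   S5  S3 
 * S4   S1  S4 
 * S5   S1  S2 
(> = start, * = accepting)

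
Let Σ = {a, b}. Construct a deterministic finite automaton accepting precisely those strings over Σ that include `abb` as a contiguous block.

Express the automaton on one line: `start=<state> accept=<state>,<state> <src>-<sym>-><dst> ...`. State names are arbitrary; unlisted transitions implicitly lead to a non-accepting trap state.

States q0..q2 record the length of the longest prefix of `abb` that matches the current input suffix. Reaching q3 means `abb` has been seen, and we stay there forever. Accept from q3.
4 states suffice.
        a   b  
>  q0   q1  q0 
   q1   q1  q2 
   q2   q1  q3 
 * q3   q3  q3 
(> = start, * = accepting)

start=q0 accept=q3 q0-a->q1 q0-b->q0 q1-a->q1 q1-b->q2 q2-a->q1 q2-b->q3 q3-a->q3 q3-b->q3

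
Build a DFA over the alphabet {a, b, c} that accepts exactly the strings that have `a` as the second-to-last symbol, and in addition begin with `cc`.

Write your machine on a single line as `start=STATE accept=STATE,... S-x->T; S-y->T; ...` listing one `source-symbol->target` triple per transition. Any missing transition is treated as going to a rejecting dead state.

Run two small machines in parallel and take their product. The first has 13 states tracking the last 2 symbols read; the second has 4 states tracking whether the input so far still matches the prefix `cc`. A product state is a pair (one from each), accepting exactly when both do. Minimizing collapses redundant product states.
7 states suffice.
        a   b   c  
>  s0   s1  s1  s2 
   s1   s1  s1  s1 
   s2   s1  s1  s3 
   s3   s4  s3  s3 
   s4   s5  s6  s6 
 * s5   s5  s6  s6 
 * s6   s4  s3  s3 
(> = start, * = accepting)

start=s0; accept=s5,s6; s0-a->s1; s0-b->s1; s0-c->s2; s1-a->s1; s1-b->s1; s1-c->s1; s2-a->s1; s2-b->s1; s2-c->s3; s3-a->s4; s3-b->s3; s3-c->s3; s4-a->s5; s4-b->s6; s4-c->s6; s5-a->s5; s5-b->s6; s5-c->s6; s6-a->s4; s6-b->s3; s6-c->s3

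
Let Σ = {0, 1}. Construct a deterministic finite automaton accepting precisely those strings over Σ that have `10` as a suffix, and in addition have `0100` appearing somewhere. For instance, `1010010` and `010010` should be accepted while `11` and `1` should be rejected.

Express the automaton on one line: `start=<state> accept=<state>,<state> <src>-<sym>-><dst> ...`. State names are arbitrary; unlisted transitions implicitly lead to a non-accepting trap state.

Run two small machines in parallel and take their product. One (3 states) tracks how much of the suffix `10` has currently been matched; the other (5 states) tracks whether and how much of `0100` has been seen. Each combined state is a pair, one component from each; accept when both components accept. Equivalent product states are then merged.
        0   1  
>  q0   q1  q0 
   q1   q1  q2 
   q2   q3  q0 
   q3   q4  q2 
   q4   q4  q5 
   q5   q6  q5 
 * q6   q4  q5 
(> = start, * = accepting)

start=q0 accept=q6 q0-0->q1 q0-1->q0 q1-0->q1 q1-1->q2 q2-0->q3 q2-1->q0 q3-0->q4 q3-1->q2 q4-0->q4 q4-1->q5 q5-0->q6 q5-1->q5 q6-0->q4 q6-1->q5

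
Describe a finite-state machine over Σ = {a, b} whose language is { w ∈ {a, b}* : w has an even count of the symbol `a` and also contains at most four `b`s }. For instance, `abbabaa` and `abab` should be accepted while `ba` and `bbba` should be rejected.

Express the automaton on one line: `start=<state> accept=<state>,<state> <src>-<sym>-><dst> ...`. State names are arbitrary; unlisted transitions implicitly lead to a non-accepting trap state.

Build one automaton per condition and run them in lockstep. The first has 2 states tracking the count of `a`s modulo 2; the second has 6 states tracking the count of `b`s, saturating at 5. A product state is a pair (one from each), accepting exactly when both do. Minimizing collapses redundant product states.
          a    b  
>* s0     s1   s2 
   s1     s0   s3 
 * s2     s3   s4 
   s3     s2   s5 
 * s4     s5   s6 
   s5     s4   s7 
 * s6     s7   s8 
   s7     s6   s9 
 * s8     s9  s10 
   s9     s8  s10 
   s10   s10  s10 
(> = start, * = accepting)

start=s0 accept=s0,s2,s4,s6,s8 s0-a->s1 s0-b->s2 s1-a->s0 s1-b->s3 s2-a->s3 s2-b->s4 s3-a->s2 s3-b->s5 s4-a->s5 s4-b->s6 s5-a->s4 s5-b->s7 s6-a->s7 s6-b->s8 s7-a->s6 s7-b->s9 s8-a->s9 s8-b->s10 s9-a->s8 s9-b->s10 s10-a->s10 s10-b->s10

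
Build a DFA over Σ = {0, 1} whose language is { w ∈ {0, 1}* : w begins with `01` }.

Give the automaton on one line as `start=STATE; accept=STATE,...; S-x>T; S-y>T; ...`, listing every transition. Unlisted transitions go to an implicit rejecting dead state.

start=A; accept=C; A-0>B; A-1>D; B-0>D; B-1>C; C-0>C; C-1>C; D-0>D; D-1>D

Walk along `01` while the input agrees: from A take `0` to B, and so on. Any deviation drops to the rejecting sink D. Once C is reached the prefix is confirmed and every continuation is accepted.
With 4 states:
       0  1 
>  A   B  D 
   B   D  C 
 * C   C  C 
   D   D  D 
(> = start, * = accepting)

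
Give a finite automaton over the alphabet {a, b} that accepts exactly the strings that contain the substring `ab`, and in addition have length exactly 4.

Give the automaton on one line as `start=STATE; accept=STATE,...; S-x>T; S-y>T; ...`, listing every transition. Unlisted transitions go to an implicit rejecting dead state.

start=q0; accept=q10; q0-a>q1; q0-b>q2; q1-a>q3; q1-b>q4; q2-a>q3; q2-b>q5; q3-a>q6; q3-b>q7; q4-a>q7; q4-b>q7; q5-a>q6; q5-b>q8; q6-a>q9; q6-b>q10; q7-a>q10; q7-b>q10; q8-a>q9; q8-b>q11; q9-a>q12; q9-b>q13; q10-a>q13; q10-b>q13; q11-a>q12; q11-b>q14; q12-a>q12; q12-b>q13; q13-a>q13; q13-b>q13; q14-a>q12; q14-b>q14

Run two small machines in parallel and take their product. One (3 states) tracks whether and how much of `ab` has been seen; the other (6 states) tracks the input length, saturating at 5. Each combined state is a pair, one component from each; accept when both components accept.
A 15-state machine:
          a    b  
>  q0     q1   q2 
   q1     q3   q4 
   q2     q3   q5 
   q3     q6   q7 
   q4     q7   q7 
   q5     q6   q8 
   q6     q9  q10 
   q7    q10  q10 
   q8     q9  q11 
   q9    q12  q13 
 * q10   q13  q13 
   q11   q12  q14 
   q12   q12  q13 
   q13   q13  q13 
   q14   q12  q14 
(> = start, * = accepting)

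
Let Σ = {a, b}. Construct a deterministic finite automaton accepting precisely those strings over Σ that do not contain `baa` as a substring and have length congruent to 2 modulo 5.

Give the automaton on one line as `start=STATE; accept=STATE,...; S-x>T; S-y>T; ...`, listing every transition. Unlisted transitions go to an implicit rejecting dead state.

Run two small machines in parallel and take their product. The first has 4 states tracking partial matches of the forbidden pattern `baa`; the second has 5 states tracking the input length modulo 5. A product state is a pair (one from each), accepting exactly when both do.
          a    b  
>  q0     q1   q2 
   q1     q3   q4 
   q2     q5   q4 
 * q3     q6   q7 
 * q4     q8   q7 
 * q5     q9   q7 
   q6    q10  q11 
   q7    q12  q11 
   q8    q13  q11 
   q9    q13  q13 
   q10    q0  q14 
   q11   q15  q14 
   q12   q16  q14 
   q13   q16  q16 
   q14   q17   q2 
   q15   q18   q2 
   q16   q18  q18 
   q17   q19   q4 
   q18   q19  q19 
   q19    q9   q9 
(> = start, * = accepting)

start=q0; accept=q3,q4,q5; q0-a>q1; q0-b>q2; q1-a>q3; q1-b>q4; q2-a>q5; q2-b>q4; q3-a>q6; q3-b>q7; q4-a>q8; q4-b>q7; q5-a>q9; q5-b>q7; q6-a>q10; q6-b>q11; q7-a>q12; q7-b>q11; q8-a>q13; q8-b>q11; q9-a>q13; q9-b>q13; q10-a>q0; q10-b>q14; q11-a>q15; q11-b>q14; q12-a>q16; q12-b>q14; q13-a>q16; q13-b>q16; q14-a>q17; q14-b>q2; q15-a>q18; q15-b>q2; q16-a>q18; q16-b>q18; q17-a>q19; q17-b>q4; q18-a>q19; q18-b>q19; q19-a>q9; q19-b>q9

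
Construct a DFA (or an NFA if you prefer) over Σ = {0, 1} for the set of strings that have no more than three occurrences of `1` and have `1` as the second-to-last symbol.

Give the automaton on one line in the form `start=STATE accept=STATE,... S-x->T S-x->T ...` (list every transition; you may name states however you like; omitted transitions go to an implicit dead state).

Handle the two conditions separately and then intersect. The first has 5 states tracking the count of `1`s, saturating at 4; the second has 7 states tracking the last 2 symbols read. A product state is a pair (one from each), accepting exactly when both do. Equivalent product states are then merged.
          0    1  
>  q0     q0   q1 
   q1     q2   q3 
 * q2     q4   q5 
 * q3     q6   q7 
   q4     q4   q5 
   q5     q6   q7 
 * q6     q8   q9 
 * q7    q10  q11 
   q8     q8   q9 
   q9    q10  q11 
 * q10   q11  q11 
   q11   q11  q11 
(> = start, * = accepting)

start=q0 accept=q2,q3,q6,q7,q10 q0-0->q0 q0-1->q1 q1-0->q2 q1-1->q3 q2-0->q4 q2-1->q5 q3-0->q6 q3-1->q7 q4-0->q4 q4-1->q5 q5-0->q6 q5-1->q7 q6-0->q8 q6-1->q9 q7-0->q10 q7-1->q11 q8-0->q8 q8-1->q9 q9-0->q10 q9-1->q11 q10-0->q11 q10-1->q11 q11-0->q11 q11-1->q11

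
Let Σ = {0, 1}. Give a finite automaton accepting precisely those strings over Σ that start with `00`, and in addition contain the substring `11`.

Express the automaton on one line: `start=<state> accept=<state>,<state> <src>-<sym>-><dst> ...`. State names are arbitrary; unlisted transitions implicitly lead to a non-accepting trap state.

start=q0 accept=q5 q0-0->q1 q0-1->q2 q1-0->q3 q1-1->q2 q2-0->q2 q2-1->q2 q3-0->q3 q3-1->q4 q4-0->q3 q4-1->q5 q5-0->q5 q5-1->q5

Build one automaton per condition and run them in lockstep. One (4 states) tracks whether the input so far still matches the prefix `00`; the other (3 states) tracks whether and how much of `11` has been seen. Each combined state is a pair, one component from each; accept when both components accept. Minimizing collapses redundant product states.
6 states suffice.
        0   1  
>  q0   q1  q2 
   q1   q3  q2 
   q2   q2  q2 
   q3   q3  q4 
   q4   q3  q5 
 * q5   q5  q5 
(> = start, * = accepting)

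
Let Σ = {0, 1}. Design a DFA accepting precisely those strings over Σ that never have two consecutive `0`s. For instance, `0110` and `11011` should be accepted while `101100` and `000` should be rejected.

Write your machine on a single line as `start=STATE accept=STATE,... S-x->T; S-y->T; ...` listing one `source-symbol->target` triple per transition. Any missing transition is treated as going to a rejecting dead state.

This is the complement of 'contains `00`'. Use the same substring-matching states — S0 through S2 holding how much of `00` has just been matched — but flip the accepting set: everything except the trap S2 accepts.
With 3 states:
        0   1  
>* S0   S1  S0 
 * S1   S2  S0 
   S2   S2  S2 
(> = start, * = accepting)

start=S0; accept=S0,S1; S0-0->S1; S0-1->S0; S1-0->S2; S1-1->S0; S2-0->S2; S2-1->S2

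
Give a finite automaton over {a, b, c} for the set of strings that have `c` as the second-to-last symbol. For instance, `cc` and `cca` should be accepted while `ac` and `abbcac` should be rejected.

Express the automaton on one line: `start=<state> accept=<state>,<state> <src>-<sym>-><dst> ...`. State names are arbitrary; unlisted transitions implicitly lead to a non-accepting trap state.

A DFA must remember the last 2 symbols (since which symbol is second-to-last isn't known until the input ends). Use one state per possible window of the last ≤2 symbols; accept from those whose window starts with `c`.
With 13 states:
          a    b    c  
>  q0     q1   q2   q3 
   q1     q4   q5   q6 
   q2     q7   q8   q9 
   q3    q10  q11  q12 
   q4     q4   q5   q6 
   q5     q7   q8   q9 
   q6    q10  q11  q12 
   q7     q4   q5   q6 
   q8     q7   q8   q9 
   q9    q10  q11  q12 
 * q10    q4   q5   q6 
 * q11    q7   q8   q9 
 * q12   q10  q11  q12 
(> = start, * = accepting)

start=q0 accept=q10,q11,q12 q0-a->q1 q0-b->q2 q0-c->q3 q1-a->q4 q1-b->q5 q1-c->q6 q2-a->q7 q2-b->q8 q2-c->q9 q3-a->q10 q3-b->q11 q3-c->q12 q4-a->q4 q4-b->q5 q4-c->q6 q5-a->q7 q5-b->q8 q5-c->q9 q6-a->q10 q6-b->q11 q6-c->q12 q7-a->q4 q7-b->q5 q7-c->q6 q8-a->q7 q8-b->q8 q8-c->q9 q9-a->q10 q9-b->q11 q9-c->q12 q10-a->q4 q10-b->q5 q10-c->q6 q11-a->q7 q11-b->q8 q11-c->q9 q12-a->q10 q12-b->q11 q12-c->q12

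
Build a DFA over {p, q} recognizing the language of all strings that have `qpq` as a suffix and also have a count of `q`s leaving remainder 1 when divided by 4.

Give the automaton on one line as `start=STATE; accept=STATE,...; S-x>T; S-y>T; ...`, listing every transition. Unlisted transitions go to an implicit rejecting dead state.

start=s0; accept=s6; s0-p>s0; s0-q>s1; s1-p>s1; s1-q>s2; s2-p>s2; s2-q>s3; s3-p>s3; s3-q>s4; s4-p>s5; s4-q>s1; s5-p>s0; s5-q>s6; s6-p>s1; s6-q>s2

Handle the two conditions separately and then intersect. The first has 4 states tracking how much of the suffix `qpq` has currently been matched; the second has 4 states tracking the count of `q`s modulo 4. A product state is a pair (one from each), accepting exactly when both do. Minimizing collapses redundant product states.
7 states suffice.
        p   q  
>  s0   s0  s1 
   s1   s1  s2 
   s2   s2  s3 
   s3   s3  s4 
   s4   s5  s1 
   s5   s0  s6 
 * s6   s1  s2 
(> = start, * = accepting)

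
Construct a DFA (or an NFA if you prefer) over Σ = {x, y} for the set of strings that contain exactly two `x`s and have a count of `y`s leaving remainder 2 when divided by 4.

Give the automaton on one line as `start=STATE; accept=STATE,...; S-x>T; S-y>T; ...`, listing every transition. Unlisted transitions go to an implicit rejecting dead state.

Handle the two conditions separately and then intersect. One (4 states) tracks the count of `x`s, saturating at 3; the other (4 states) tracks the count of `y`s modulo 4. Each combined state is a pair, one component from each; accept when both components accept. Minimizing collapses redundant product states.
13 states suffice.
          x    y  
>  q0     q1   q2 
   q1     q3   q4 
   q2     q4   q5 
   q3     q6   q7 
   q4     q7   q8 
   q5     q8   q9 
   q6     q6   q6 
   q7     q6  q10 
   q8    q10  q11 
   q9    q11   q0 
 * q10    q6  q12 
   q11   q12   q1 
   q12    q6   q3 
(> = start, * = accepting)

start=q0; accept=q10; q0-x>q1; q0-y>q2; q1-x>q3; q1-y>q4; q2-x>q4; q2-y>q5; q3-x>q6; q3-y>q7; q4-x>q7; q4-y>q8; q5-x>q8; q5-y>q9; q6-x>q6; q6-y>q6; q7-x>q6; q7-y>q10; q8-x>q10; q8-y>q11; q9-x>q11; q9-y>q0; q10-x>q6; q10-y>q12; q11-x>q12; q11-y>q1; q12-x>q6; q12-y>q3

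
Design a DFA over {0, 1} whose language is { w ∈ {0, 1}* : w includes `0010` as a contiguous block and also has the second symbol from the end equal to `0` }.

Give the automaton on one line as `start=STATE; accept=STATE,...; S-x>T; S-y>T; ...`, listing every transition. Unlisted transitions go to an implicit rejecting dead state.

Handle the two conditions separately and then intersect. The first has 5 states tracking whether and how much of `0010` has been seen; the second has 7 states tracking the last 2 symbols read. A product state is a pair (one from each), accepting exactly when both do. Equivalent product states are then merged.
An 8-state machine:
        0   1  
>  q0   q1  q0 
   q1   q2  q0 
   q2   q2  q3 
   q3   q4  q0 
   q4   q5  q6 
 * q5   q5  q6 
 * q6   q4  q7 
   q7   q4  q7 
(> = start, * = accepting)

start=q0; accept=q5,q6; q0-0>q1; q0-1>q0; q1-0>q2; q1-1>q0; q2-0>q2; q2-1>q3; q3-0>q4; q3-1>q0; q4-0>q5; q4-1>q6; q5-0>q5; q5-1>q6; q6-0>q4; q6-1>q7; q7-0>q4; q7-1>q7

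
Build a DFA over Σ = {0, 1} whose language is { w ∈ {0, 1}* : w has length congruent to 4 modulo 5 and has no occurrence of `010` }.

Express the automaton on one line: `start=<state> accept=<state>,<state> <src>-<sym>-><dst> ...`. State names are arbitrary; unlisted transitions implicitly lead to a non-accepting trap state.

Build one automaton per condition and run them in lockstep. One (5 states) tracks the input length modulo 5; the other (4 states) tracks partial matches of the forbidden pattern `010`. Each combined state is a pair, one component from each; accept when both components accept. After merging equivalent states the machine shrinks.
With 16 states:
          0    1  
>  q0     q1   q2 
   q1     q3   q4 
   q2     q3   q5 
   q3     q6   q7 
   q4     q8   q9 
   q5     q6   q9 
   q6    q10  q11 
   q7     q8  q12 
   q8     q8   q8 
   q9    q10  q12 
 * q10   q13  q14 
 * q11    q8   q0 
 * q12   q13   q0 
   q13    q1  q15 
   q14    q8   q2 
   q15    q8   q5 
(> = start, * = accepting)

start=q0 accept=q10,q11,q12 q0-0->q1 q0-1->q2 q1-0->q3 q1-1->q4 q2-0->q3 q2-1->q5 q3-0->q6 q3-1->q7 q4-0->q8 q4-1->q9 q5-0->q6 q5-1->q9 q6-0->q10 q6-1->q11 q7-0->q8 q7-1->q12 q8-0->q8 q8-1->q8 q9-0->q10 q9-1->q12 q10-0->q13 q10-1->q14 q11-0->q8 q11-1->q0 q12-0->q13 q12-1->q0 q13-0->q1 q13-1->q15 q14-0->q8 q14-1->q2 q15-0->q8 q15-1->q5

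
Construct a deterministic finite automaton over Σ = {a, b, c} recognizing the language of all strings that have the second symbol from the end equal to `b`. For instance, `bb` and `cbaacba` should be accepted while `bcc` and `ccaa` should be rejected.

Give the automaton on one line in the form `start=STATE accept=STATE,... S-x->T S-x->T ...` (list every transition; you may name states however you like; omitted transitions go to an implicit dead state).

Because acceptance depends on a position counted from the end, the machine has to buffer the most recent 2 symbols. Make each state the string of the last up-to-2 symbols read; on input `x` shift the window left and append `x`. Accept when the buffered window has length 2 and begins with `b`.
With 13 states:
          a    b    c  
>  s0     s1   s2   s3 
   s1     s4   s5   s6 
   s2     s7   s8   s9 
   s3    s10  s11  s12 
   s4     s4   s5   s6 
   s5     s7   s8   s9 
   s6    s10  s11  s12 
 * s7     s4   s5   s6 
 * s8     s7   s8   s9 
 * s9    s10  s11  s12 
   s10    s4   s5   s6 
   s11    s7   s8   s9 
   s12   s10  s11  s12 
(> = start, * = accepting)

start=s0 accept=s7,s8,s9 s0-a->s1 s0-b->s2 s0-c->s3 s1-a->s4 s1-b->s5 s1-c->s6 s2-a->s7 s2-b->s8 s2-c->s9 s3-a->s10 s3-b->s11 s3-c->s12 s4-a->s4 s4-b->s5 s4-c->s6 s5-a->s7 s5-b->s8 s5-c->s9 s6-a->s10 s6-b->s11 s6-c->s12 s7-a->s4 s7-b->s5 s7-c->s6 s8-a->s7 s8-b->s8 s8-c->s9 s9-a->s10 s9-b->s11 s9-c->s12 s10-a->s4 s10-b->s5 s10-c->s6 s11-a->s7 s11-b->s8 s11-c->s9 s12-a->s10 s12-b->s11 s12-c->s12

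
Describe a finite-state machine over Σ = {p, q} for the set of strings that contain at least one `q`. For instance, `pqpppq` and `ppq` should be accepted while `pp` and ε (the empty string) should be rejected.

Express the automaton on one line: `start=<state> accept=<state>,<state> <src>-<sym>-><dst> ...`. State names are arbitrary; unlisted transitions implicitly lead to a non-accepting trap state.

start=S0 accept=S1,S2 S0-p->S0 S0-q->S1 S1-p->S1 S1-q->S2 S2-p->S2 S2-q->S2

Only the number of `q`s matters, and only up to 2. Make a chain S0 → S1 → S2 advanced by each `q` (with S2 absorbing); every other symbol self-loops. The accepting set is {S1, S2}.
With 3 states:
        p   q  
>  S0   S0  S1 
 * S1   S1  S2 
 * S2   S2  S2 
(> = start, * = accepting)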